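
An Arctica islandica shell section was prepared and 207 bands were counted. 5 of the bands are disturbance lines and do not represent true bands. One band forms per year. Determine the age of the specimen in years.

True band count = 207 − 5 = 202.
With a one-to-one band periodicity this is 202 years.

202 years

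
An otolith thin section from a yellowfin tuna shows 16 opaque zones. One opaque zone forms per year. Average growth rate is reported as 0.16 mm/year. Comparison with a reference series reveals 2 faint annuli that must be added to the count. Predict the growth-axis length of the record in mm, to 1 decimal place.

Correcting the raw count gives 16 + 2 = 18 true opaque zones.
Length ≈ 0.16 × 18 = 2.9 mm.

2.9 mm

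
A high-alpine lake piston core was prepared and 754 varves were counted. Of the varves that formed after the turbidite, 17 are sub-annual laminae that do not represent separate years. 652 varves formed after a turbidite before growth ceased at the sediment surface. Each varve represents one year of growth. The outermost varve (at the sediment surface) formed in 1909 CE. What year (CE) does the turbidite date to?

652 varves post-date the turbidite.
652 − 17 false = 635 true varves after the turbidite.
1909 − 635 = 1274 CE.

1274 CE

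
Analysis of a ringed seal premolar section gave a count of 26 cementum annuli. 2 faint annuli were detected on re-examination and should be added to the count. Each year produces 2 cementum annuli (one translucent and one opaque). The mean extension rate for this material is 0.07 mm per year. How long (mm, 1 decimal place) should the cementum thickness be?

Adjusted count: 26 + 2 = 28 cementum annuli.
With 2 cementum annuli per year, 28 / 2 = 14 years.
Predicted length = 0.07 mm/year × 14 years = 1.0 mm.

1.0 mm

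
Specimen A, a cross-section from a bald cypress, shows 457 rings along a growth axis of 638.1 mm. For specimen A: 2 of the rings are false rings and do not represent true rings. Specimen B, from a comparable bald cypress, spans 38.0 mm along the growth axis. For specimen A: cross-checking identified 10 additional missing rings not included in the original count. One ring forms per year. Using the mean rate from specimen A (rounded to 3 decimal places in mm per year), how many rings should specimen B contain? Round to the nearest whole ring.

28 rings

Specimen A: adjusted count: 457 − 2 + 10 = 465 rings.
A: Mean rate = 638.1 mm / 465 years ≈ 1.372 mm per year.
B spans 38.0 / 1.372 = 27.70 years ≈ 28 rings.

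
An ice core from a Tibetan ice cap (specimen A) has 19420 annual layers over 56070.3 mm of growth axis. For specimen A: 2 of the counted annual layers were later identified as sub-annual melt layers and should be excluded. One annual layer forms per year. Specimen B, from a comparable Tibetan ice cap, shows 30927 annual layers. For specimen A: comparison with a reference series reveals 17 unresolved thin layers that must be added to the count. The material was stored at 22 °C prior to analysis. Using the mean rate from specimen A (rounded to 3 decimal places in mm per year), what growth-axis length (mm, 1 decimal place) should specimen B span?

Specimen A: after corrections the count is 19420 − 2 + 17 = 19435 annual layers.
A: Extension rate ≈ 56070.3 / 19435 = 2.885 mm/yr.
B's length ≈ 2.885 × 30927 = 89224.4 mm.

89224.4 mm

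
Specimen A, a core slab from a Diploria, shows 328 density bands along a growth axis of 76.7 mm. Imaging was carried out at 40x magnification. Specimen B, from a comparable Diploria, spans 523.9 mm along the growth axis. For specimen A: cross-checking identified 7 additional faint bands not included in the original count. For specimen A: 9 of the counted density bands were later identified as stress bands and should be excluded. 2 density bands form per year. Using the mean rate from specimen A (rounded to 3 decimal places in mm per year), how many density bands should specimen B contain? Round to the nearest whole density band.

Specimen A: after corrections the count is 328 − 9 + 7 = 326 density bands.
Specimen A: with 2 density bands per year, 326 / 2 = 163 years.
A: 76.7 mm over 163 years gives 76.7 / 163 ≈ 0.471 mm/yr.
For B, 523.9 / 0.471 = 1112.31 years; at 2 density bands per year that is 1112.31 × 2 ≈ 2225 density bands.

2225 density bands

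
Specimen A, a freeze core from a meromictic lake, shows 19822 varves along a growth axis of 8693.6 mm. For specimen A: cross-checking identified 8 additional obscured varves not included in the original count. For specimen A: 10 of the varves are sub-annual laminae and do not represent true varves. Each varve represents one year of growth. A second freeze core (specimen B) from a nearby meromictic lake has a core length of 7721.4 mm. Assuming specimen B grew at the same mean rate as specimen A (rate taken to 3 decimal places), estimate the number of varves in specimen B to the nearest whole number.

17589 varves

Specimen A: adjusted count: 19822 − 10 + 8 = 19820 varves.
A: 8693.6 mm over 19820 years gives 8693.6 / 19820 ≈ 0.439 mm/year.
For B, 7721.4 / 0.439 = 17588.61 years ≈ 17589 varves.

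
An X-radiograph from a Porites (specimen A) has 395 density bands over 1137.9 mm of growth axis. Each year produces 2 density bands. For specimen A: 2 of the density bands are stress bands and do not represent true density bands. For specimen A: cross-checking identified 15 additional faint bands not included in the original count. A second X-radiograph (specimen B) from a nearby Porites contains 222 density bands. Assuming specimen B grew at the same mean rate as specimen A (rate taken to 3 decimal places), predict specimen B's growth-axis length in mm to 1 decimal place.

619.2 mm

Specimen A: adjusted count: 395 − 2 + 15 = 408 density bands.
Specimen A: dividing by 2 density bands per year: 408 / 2 = 204 years.
A: 1137.9 mm over 204 years gives 1137.9 / 204 ≈ 5.578 mm/yr.
Specimen B: with 2 density bands per year, 222 / 2 = 111 years. Length of B = 5.578 × 111 = 619.2 mm.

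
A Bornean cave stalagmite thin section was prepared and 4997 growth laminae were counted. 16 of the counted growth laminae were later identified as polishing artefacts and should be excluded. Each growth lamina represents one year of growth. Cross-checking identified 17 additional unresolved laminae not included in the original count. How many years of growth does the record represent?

4998 yr

After corrections the count is 4997 − 16 + 17 = 4998 growth laminae.
With a one-to-one growth lamina periodicity this is 4998 years.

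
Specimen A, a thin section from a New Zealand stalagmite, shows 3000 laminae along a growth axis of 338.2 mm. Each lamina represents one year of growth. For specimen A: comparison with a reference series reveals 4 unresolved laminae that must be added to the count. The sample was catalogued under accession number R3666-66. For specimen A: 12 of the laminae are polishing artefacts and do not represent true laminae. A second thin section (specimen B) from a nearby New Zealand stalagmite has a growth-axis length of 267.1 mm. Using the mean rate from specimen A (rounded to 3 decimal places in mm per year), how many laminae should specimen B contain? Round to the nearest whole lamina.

2364 laminae

Specimen A: after corrections the count is 3000 − 12 + 4 = 2992 laminae.
A: Mean rate = 338.2 mm / 2992 years ≈ 0.113 mm per year.
For B, 267.1 / 0.113 = 2363.72 years ≈ 2364 laminae.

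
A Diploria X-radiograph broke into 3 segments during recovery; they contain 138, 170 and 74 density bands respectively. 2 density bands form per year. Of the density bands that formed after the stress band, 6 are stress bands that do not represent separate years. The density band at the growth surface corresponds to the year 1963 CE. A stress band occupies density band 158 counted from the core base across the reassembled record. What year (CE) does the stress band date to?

Total density bands = 138 + 170 + 74 = 382.
382 − 158 = 224 density bands lie beyond the stress band toward the growth surface.
Removing the 6 false density bands leaves 224 − 6 = 218 true density bands beyond the stress band.
With 2 density bands per year, 218 / 2 = 109 years.
Counting back 109 years from 1963 CE places the stress band in 1963 − 109 = 1854 CE.

1854 CE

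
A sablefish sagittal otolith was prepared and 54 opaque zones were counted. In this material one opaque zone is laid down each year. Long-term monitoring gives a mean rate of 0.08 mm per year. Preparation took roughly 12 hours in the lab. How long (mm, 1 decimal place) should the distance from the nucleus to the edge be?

The record spans 54 years at 0.08 mm per year.
Predicted length = 0.08 mm/year × 54 years = 4.3 mm.

4.3 mm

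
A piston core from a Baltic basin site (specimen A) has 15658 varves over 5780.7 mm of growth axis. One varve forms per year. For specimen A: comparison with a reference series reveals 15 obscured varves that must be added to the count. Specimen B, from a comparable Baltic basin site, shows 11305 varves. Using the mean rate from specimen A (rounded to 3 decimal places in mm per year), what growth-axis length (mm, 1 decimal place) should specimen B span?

Specimen A: adjusted count: 15658 + 15 = 15673 varves.
A: Mean rate = 5780.7 mm / 15673 years ≈ 0.369 mm/yr.
For B, 0.369 mm/year × 11305 years = 4171.5 mm.

4171.5 mm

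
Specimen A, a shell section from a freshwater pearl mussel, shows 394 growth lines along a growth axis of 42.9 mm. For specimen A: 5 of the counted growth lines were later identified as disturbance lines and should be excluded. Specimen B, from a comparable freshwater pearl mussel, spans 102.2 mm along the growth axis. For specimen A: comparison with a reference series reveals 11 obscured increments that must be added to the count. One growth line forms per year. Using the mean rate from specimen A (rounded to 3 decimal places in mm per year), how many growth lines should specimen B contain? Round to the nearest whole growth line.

955 growth lines

Specimen A: true growth line count = 394 − 5 + 11 = 400.
A: 42.9 mm over 400 years gives 42.9 / 400 ≈ 0.107 mm per year.
For B, 102.2 / 0.107 = 955.14 years ≈ 955 growth lines.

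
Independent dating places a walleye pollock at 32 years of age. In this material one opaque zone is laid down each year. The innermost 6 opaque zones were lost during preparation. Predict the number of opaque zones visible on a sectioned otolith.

At one opaque zone per year, 32 years correspond to 32 opaque zones.
Less the 6 uncaptured opaque zones: 32 − 6 = 26.

26 opaque zones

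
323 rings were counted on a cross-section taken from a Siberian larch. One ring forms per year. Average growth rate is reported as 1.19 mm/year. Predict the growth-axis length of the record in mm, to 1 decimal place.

323 years of growth are recorded.
Predicted length = 1.19 mm/year × 323 years = 384.4 mm.

384.4 mm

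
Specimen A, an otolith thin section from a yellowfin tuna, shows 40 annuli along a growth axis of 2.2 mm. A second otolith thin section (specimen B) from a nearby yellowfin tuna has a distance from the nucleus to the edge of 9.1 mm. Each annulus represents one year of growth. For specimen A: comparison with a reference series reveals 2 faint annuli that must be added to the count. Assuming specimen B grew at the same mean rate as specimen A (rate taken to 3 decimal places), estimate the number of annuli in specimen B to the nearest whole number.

Specimen A: true annulus count = 40 + 2 = 42.
A: Mean rate = 2.2 mm / 42 years ≈ 0.052 mm per year.
B spans 9.1 / 0.052 = 175.00 years ≈ 175 annuli.

175 annuli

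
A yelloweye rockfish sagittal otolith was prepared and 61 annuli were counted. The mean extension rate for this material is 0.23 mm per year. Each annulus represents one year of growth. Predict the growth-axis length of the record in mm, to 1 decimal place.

14.0 mm

The record spans 61 years at 0.23 mm per year.
Predicted length = 0.23 mm/year × 61 years = 14.0 mm.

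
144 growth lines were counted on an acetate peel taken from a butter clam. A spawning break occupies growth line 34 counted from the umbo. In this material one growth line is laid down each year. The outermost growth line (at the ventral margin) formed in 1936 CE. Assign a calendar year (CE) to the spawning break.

1826 CE

144 − 34 = 110 growth lines lie beyond the spawning break toward the ventral margin.
1936 − 110 = 1826 CE.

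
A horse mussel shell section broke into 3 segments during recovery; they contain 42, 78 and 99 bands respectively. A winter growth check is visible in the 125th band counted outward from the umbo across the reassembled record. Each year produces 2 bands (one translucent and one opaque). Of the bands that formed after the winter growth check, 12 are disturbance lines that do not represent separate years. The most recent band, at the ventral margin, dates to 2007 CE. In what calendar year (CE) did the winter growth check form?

1966 CE

Total bands = 42 + 78 + 99 = 219.
Between band 125 and the ventral margin there are 219 − 125 = 94 bands.
Removing the 12 false bands leaves 94 − 12 = 82 true bands beyond the winter growth check.
82 bands at 2 per year is 82 / 2 = 41 years.
The band at the ventral margin is 2007 CE, so the winter growth check dates to 2007 − 41 = 1966 CE.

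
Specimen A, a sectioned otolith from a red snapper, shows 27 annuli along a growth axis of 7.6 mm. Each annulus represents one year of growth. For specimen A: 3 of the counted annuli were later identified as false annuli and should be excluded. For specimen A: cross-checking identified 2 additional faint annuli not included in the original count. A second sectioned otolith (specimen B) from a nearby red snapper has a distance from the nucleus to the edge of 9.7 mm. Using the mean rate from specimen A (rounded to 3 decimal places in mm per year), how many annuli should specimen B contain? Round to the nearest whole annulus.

Specimen A: adjusted count: 27 − 3 + 2 = 26 annuli.
A: Extension rate ≈ 7.6 / 26 = 0.292 mm/yr.
For B, 9.7 / 0.292 = 33.22 years ≈ 33 annuli.

33 annuli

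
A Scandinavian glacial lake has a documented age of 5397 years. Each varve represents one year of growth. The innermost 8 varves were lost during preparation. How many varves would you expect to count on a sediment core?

At one varve per year, 5397 years correspond to 5397 varves.
Less the 8 uncaptured varves: 5397 − 8 = 5389.

5389 varves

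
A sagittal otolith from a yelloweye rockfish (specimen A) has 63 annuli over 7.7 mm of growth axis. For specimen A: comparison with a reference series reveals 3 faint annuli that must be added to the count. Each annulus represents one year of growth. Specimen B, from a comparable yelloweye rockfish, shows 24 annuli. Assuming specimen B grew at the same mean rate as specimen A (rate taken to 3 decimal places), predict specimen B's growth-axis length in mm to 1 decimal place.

Specimen A: adjusted count: 63 + 3 = 66 annuli.
A: Extension rate ≈ 7.7 / 66 = 0.117 mm/yr.
B's length ≈ 0.117 × 24 = 2.8 mm.

2.8 mm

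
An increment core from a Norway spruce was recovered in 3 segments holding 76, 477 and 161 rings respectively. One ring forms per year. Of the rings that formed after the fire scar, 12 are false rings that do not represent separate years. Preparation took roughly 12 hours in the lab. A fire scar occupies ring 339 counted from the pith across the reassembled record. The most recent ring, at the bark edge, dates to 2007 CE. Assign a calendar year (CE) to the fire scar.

Total rings = 76 + 477 + 161 = 714.
714 − 339 = 375 rings lie beyond the fire scar toward the bark edge.
Excluding 12 false rings: 375 − 12 = 363.
2007 − 363 = 1644 CE.

1644 CE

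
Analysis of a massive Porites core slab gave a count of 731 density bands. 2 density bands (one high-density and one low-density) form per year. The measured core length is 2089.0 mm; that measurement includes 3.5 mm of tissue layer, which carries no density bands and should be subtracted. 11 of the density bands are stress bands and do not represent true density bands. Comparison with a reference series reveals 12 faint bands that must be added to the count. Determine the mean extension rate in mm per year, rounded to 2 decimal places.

Correcting the raw count gives 731 − 11 + 12 = 732 true density bands.
Dividing by 2 density bands per year: 732 / 2 = 366 years.
The growth record spans 2089.0 − 3.5 = 2085.5 mm.
Extension rate ≈ 2085.5 / 366 = 5.70 mm per year.

5.70 mm per year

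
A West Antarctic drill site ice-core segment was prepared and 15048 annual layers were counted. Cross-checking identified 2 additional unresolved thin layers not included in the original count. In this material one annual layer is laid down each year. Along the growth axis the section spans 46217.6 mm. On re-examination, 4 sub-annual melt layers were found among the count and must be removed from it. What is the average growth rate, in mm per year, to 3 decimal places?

3.072 mm per year

Adjusted count: 15048 − 4 + 2 = 15046 annual layers.
Mean rate = 46217.6 mm / 15046 years ≈ 3.072 mm per year.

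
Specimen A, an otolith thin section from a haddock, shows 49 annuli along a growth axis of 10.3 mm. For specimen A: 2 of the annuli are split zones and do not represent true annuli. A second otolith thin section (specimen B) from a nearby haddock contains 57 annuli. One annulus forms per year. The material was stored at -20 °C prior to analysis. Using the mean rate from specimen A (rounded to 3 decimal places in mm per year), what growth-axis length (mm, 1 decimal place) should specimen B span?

12.5 mm

Specimen A: after corrections the count is 49 − 2 = 47 annuli.
A: Extension rate ≈ 10.3 / 47 = 0.219 mm per year.
B's length ≈ 0.219 × 57 = 12.5 mm.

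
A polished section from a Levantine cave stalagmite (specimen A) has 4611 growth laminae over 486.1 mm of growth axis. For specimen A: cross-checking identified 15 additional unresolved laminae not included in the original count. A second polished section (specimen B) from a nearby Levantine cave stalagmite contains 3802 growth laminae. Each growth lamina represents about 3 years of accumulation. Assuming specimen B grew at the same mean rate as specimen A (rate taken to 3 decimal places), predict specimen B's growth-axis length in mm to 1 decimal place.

Specimen A: after corrections the count is 4611 + 15 = 4626 growth laminae.
Specimen A: at 3 years per growth lamina, 4626 × 3 = 13878 years.
A: 486.1 mm over 13878 years gives 486.1 / 13878 ≈ 0.035 mm per year.
Specimen B: at 3 years per growth lamina, 3802 × 3 = 11406 years. For B, 0.035 mm/year × 11406 years = 399.2 mm.

399.2 mm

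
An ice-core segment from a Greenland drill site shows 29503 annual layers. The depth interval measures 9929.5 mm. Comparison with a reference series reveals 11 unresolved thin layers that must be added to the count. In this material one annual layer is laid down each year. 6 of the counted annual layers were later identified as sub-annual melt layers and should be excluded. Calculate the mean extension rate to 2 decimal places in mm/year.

0.34 mm/year

After corrections the count is 29503 − 6 + 11 = 29508 annual layers.
9929.5 mm over 29508 years gives 9929.5 / 29508 ≈ 0.34 mm/year.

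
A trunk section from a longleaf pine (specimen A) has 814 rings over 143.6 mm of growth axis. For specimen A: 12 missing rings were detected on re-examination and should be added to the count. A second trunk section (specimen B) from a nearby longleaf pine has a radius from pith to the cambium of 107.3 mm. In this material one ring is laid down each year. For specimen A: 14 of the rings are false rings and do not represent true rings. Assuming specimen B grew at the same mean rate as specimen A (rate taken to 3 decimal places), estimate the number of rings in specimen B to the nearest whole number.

606 rings

Specimen A: adjusted count: 814 − 14 + 12 = 812 rings.
A: Mean rate = 143.6 mm / 812 years ≈ 0.177 mm/year.
B spans 107.3 / 0.177 = 606.21 years ≈ 606 rings.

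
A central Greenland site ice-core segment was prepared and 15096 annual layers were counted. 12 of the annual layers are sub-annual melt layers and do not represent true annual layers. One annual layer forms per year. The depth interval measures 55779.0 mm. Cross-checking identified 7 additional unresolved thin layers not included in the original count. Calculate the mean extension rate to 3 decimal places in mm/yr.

After corrections the count is 15096 − 12 + 7 = 15091 annual layers.
Extension rate ≈ 55779.0 / 15091 = 3.696 mm/yr.

3.696 mm/yr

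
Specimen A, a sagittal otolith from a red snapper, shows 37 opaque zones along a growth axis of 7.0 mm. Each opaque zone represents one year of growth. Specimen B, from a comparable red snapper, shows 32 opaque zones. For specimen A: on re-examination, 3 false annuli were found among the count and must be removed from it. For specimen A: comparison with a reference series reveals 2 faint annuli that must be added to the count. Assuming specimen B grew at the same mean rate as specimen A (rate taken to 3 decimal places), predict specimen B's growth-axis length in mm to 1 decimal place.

Specimen A: correcting the raw count gives 37 − 3 + 2 = 36 true opaque zones.
A: Mean rate = 7.0 mm / 36 years ≈ 0.194 mm/year.
For B, 0.194 mm/year × 32 years = 6.2 mm.

6.2 mm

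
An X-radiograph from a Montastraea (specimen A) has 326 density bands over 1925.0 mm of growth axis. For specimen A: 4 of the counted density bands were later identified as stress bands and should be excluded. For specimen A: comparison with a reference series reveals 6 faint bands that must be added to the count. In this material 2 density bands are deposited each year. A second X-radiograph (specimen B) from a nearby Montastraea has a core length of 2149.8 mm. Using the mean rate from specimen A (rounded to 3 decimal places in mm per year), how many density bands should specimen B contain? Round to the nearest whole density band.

Specimen A: correcting the raw count gives 326 − 4 + 6 = 328 true density bands.
Specimen A: dividing by 2 density bands per year: 328 / 2 = 164 years.
A: Mean rate = 1925.0 mm / 164 years ≈ 11.738 mm/year.
Specimen B: 2149.8 mm / 11.738 mm per year = 183.15 years; at 2 density bands per year that is 183.15 × 2 ≈ 366 density bands.

366 density bands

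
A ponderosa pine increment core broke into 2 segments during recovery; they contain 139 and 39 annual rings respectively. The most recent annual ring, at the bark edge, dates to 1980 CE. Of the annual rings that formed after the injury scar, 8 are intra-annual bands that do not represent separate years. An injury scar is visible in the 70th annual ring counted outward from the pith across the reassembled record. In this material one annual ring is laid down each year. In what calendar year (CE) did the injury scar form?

1880 CE

Total annual rings = 139 + 39 = 178.
178 − 70 = 108 annual rings lie beyond the injury scar toward the bark edge.
Excluding 8 false annual rings: 108 − 8 = 100.
The annual ring at the bark edge is 1980 CE, so the injury scar dates to 1980 − 100 = 1880 CE.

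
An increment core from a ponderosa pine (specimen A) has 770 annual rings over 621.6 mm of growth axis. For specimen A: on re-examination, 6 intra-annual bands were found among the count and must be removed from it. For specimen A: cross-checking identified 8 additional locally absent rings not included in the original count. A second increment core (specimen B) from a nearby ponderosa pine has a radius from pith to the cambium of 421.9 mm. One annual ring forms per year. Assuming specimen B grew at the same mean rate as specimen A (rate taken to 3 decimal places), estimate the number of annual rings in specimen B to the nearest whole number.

524 annual rings

Specimen A: true annual ring count = 770 − 6 + 8 = 772.
A: Mean rate = 621.6 mm / 772 years ≈ 0.805 mm/yr.
Specimen B: 421.9 mm / 0.805 mm per year = 524.10 years ≈ 524 annual rings.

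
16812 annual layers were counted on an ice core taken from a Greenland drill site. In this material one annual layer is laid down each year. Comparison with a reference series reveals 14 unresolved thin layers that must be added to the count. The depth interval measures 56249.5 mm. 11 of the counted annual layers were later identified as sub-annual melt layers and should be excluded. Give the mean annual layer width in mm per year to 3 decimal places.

Correcting the raw count gives 16812 − 11 + 14 = 16815 true annual layers.
56249.5 mm over 16815 years gives 56249.5 / 16815 ≈ 3.345 mm per year.

3.345 mm per year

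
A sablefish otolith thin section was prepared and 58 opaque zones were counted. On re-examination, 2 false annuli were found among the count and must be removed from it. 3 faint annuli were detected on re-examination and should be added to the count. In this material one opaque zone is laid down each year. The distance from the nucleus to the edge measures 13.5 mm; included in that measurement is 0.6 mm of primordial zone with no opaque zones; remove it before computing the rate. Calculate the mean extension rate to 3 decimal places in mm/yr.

Adjusted count: 58 − 2 + 3 = 59 opaque zones.
The growth record spans 13.5 − 0.6 = 12.9 mm.
Extension rate ≈ 12.9 / 59 = 0.219 mm/yr.

0.219 mm/yr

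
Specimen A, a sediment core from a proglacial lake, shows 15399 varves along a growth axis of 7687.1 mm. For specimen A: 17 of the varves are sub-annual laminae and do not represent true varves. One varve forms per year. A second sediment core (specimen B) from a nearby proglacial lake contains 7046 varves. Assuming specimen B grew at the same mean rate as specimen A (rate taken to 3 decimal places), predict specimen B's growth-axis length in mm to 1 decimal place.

Specimen A: true varve count = 15399 − 17 = 15382.
A: 7687.1 mm over 15382 years gives 7687.1 / 15382 ≈ 0.500 mm/year.
For B, 0.500 mm/year × 7046 years = 3523.0 mm.

3523.0 mm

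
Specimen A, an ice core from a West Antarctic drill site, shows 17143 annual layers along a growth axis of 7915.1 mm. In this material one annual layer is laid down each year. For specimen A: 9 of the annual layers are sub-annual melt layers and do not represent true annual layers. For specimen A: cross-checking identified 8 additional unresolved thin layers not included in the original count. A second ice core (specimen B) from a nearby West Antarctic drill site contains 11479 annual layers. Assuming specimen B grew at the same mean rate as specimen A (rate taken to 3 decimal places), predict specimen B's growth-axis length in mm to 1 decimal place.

5303.3 mm

Specimen A: true annual layer count = 17143 − 9 + 8 = 17142.
A: Extension rate ≈ 7915.1 / 17142 = 0.462 mm per year.
B's length ≈ 0.462 × 11479 = 5303.3 mm.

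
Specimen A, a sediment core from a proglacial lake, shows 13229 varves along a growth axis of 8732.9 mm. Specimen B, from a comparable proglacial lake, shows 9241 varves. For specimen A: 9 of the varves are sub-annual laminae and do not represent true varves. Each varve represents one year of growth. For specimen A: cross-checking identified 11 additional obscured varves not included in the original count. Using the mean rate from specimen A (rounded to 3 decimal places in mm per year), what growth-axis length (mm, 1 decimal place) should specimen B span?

Specimen A: correcting the raw count gives 13229 − 9 + 11 = 13231 true varves.
A: 8732.9 mm over 13231 years gives 8732.9 / 13231 ≈ 0.660 mm/yr.
B's length ≈ 0.660 × 9241 = 6099.1 mm.

6099.1 mm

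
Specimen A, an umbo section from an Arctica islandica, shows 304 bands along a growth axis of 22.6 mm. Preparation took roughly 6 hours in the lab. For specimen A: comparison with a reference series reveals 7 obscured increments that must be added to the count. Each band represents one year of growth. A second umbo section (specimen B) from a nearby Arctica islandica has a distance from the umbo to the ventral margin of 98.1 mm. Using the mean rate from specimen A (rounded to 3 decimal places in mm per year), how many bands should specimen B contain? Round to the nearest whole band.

Specimen A: after corrections the count is 304 + 7 = 311 bands.
A: 22.6 mm over 311 years gives 22.6 / 311 ≈ 0.073 mm/yr.
B spans 98.1 / 0.073 = 1343.84 years ≈ 1344 bands.

1344 bands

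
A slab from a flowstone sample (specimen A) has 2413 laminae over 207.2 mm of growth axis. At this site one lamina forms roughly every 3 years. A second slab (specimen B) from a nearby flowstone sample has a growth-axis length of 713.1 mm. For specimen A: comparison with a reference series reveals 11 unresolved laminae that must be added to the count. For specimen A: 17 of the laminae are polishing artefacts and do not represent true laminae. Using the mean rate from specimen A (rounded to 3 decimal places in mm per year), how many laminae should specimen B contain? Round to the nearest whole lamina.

8197 laminae

Specimen A: after corrections the count is 2413 − 17 + 11 = 2407 laminae.
Specimen A: at 3 years per lamina, 2407 × 3 = 7221 years.
A: Mean rate = 207.2 mm / 7221 years ≈ 0.029 mm/yr.
B spans 713.1 / 0.029 = 24589.66 years; at 3 years per lamina that is 24589.66 / 3 ≈ 8197 laminae.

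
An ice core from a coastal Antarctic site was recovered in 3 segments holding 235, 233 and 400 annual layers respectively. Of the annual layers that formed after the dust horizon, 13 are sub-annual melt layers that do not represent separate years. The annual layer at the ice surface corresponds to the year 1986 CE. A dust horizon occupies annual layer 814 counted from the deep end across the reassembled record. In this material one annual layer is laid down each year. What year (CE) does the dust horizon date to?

1945 CE

Total annual layers = 235 + 233 + 400 = 868.
The dust horizon sits at annual layer 814 from the deep end, so 868 − 814 = 54 annual layers formed after it.
Excluding 13 false annual layers: 54 − 13 = 41.
Counting back 41 years from 1986 CE places the dust horizon in 1986 − 41 = 1945 CE.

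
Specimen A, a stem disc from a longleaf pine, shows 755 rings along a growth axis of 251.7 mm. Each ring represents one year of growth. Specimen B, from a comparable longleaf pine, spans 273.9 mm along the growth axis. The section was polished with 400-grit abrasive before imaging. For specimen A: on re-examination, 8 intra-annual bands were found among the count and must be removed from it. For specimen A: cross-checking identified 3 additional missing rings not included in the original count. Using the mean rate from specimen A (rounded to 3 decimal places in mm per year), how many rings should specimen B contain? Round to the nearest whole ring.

Specimen A: adjusted count: 755 − 8 + 3 = 750 rings.
A: Mean rate = 251.7 mm / 750 years ≈ 0.336 mm/year.
For B, 273.9 / 0.336 = 815.18 years ≈ 815 rings.

815 rings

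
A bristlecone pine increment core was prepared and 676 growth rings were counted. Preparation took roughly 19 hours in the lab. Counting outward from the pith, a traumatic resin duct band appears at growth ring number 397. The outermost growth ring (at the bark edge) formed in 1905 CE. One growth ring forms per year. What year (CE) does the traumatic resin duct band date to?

1626 CE

676 − 397 = 279 growth rings lie beyond the traumatic resin duct band toward the bark edge.
Counting back 279 years from 1905 CE places the traumatic resin duct band in 1905 − 279 = 1626 CE.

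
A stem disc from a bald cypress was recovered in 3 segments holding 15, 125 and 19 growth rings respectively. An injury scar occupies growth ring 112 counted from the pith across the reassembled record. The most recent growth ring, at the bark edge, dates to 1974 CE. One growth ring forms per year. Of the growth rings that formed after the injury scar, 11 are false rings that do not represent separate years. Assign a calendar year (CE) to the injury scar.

Total growth rings = 15 + 125 + 19 = 159.
Between growth ring 112 and the bark edge there are 159 − 112 = 47 growth rings.
47 − 11 false = 36 true growth rings after the injury scar.
The growth ring at the bark edge is 1974 CE, so the injury scar dates to 1974 − 36 = 1938 CE.

1938 CE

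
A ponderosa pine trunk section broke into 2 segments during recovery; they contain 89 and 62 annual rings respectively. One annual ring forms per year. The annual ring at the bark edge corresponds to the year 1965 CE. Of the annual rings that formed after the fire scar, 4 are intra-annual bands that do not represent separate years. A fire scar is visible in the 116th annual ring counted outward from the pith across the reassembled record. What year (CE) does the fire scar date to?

Total annual rings = 89 + 62 = 151.
Between annual ring 116 and the bark edge there are 151 − 116 = 35 annual rings.
Removing the 4 false annual rings leaves 35 − 4 = 31 true annual rings beyond the fire scar.
1965 − 31 = 1934 CE.

1934 CE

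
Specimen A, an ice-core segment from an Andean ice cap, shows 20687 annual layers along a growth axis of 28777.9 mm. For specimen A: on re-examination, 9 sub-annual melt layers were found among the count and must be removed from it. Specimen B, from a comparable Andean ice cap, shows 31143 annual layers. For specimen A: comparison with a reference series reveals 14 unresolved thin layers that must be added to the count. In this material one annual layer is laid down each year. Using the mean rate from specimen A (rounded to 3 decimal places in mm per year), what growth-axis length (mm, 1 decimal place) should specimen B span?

43319.9 mm

Specimen A: true annual layer count = 20687 − 9 + 14 = 20692.
A: 28777.9 mm over 20692 years gives 28777.9 / 20692 ≈ 1.391 mm/yr.
For B, 1.391 mm/year × 31143 years = 43319.9 mm.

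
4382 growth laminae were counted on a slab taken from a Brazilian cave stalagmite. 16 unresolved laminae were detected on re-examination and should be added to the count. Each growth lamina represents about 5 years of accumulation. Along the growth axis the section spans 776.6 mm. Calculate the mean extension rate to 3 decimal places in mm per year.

After corrections the count is 4382 + 16 = 4398 growth laminae.
At 5 years per growth lamina, 4398 × 5 = 21990 years.
776.6 mm over 21990 years gives 776.6 / 21990 ≈ 0.035 mm per year.

0.035 mm per year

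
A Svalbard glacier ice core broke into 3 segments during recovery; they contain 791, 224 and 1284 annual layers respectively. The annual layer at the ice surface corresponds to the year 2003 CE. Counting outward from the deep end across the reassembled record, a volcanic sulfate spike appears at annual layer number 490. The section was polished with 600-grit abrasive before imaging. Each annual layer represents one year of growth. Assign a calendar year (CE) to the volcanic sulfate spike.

194 CE

Total annual layers = 791 + 224 + 1284 = 2299.
2299 − 490 = 1809 annual layers lie beyond the volcanic sulfate spike toward the ice surface.
2003 − 1809 = 194 CE.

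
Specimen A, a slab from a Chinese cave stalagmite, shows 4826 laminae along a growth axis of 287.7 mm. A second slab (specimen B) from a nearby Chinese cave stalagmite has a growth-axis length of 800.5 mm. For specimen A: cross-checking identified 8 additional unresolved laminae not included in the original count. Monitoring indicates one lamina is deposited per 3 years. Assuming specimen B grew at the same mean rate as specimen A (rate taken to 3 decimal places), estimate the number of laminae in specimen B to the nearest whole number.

Specimen A: true lamina count = 4826 + 8 = 4834.
Specimen A: 4834 laminae at 3 years each span 4834 × 3 = 14502 years.
A: Mean rate = 287.7 mm / 14502 years ≈ 0.020 mm/year.
B spans 800.5 / 0.020 = 40025.00 years; at 3 years per lamina that is 40025.00 / 3 ≈ 13342 laminae.

13342 laminae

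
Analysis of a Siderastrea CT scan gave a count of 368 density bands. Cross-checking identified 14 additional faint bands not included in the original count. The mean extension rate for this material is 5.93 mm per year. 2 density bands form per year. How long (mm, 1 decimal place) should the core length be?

After corrections the count is 368 + 14 = 382 density bands.
382 density bands at 2 per year is 382 / 2 = 191 years.
Predicted length = 5.93 mm/year × 191 years = 1132.6 mm.

1132.6 mm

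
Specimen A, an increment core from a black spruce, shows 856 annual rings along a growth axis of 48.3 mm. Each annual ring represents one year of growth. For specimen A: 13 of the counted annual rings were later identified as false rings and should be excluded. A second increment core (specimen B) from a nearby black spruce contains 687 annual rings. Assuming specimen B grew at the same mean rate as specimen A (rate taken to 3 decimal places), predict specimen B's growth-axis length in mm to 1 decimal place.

Specimen A: after corrections the count is 856 − 13 = 843 annual rings.
A: Extension rate ≈ 48.3 / 843 = 0.057 mm/yr.
For B, 0.057 mm/year × 687 years = 39.2 mm.

39.2 mm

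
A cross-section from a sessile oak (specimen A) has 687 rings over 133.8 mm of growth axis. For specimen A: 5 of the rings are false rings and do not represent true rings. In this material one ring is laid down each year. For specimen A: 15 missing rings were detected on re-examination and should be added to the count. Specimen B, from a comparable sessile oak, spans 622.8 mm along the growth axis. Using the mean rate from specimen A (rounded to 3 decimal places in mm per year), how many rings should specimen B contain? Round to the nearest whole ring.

3244 rings

Specimen A: correcting the raw count gives 687 − 5 + 15 = 697 true rings.
A: 133.8 mm over 697 years gives 133.8 / 697 ≈ 0.192 mm/year.
For B, 622.8 / 0.192 = 3243.75 years ≈ 3244 rings.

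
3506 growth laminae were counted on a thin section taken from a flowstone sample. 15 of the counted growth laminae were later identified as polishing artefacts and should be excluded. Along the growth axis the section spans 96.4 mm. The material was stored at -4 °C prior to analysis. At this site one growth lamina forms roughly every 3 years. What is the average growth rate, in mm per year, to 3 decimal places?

Adjusted count: 3506 − 15 = 3491 growth laminae.
Multiplying by 3 years per growth lamina: 3491 × 3 = 10473 years.
Extension rate ≈ 96.4 / 10473 = 0.009 mm per year.

0.009 mm per year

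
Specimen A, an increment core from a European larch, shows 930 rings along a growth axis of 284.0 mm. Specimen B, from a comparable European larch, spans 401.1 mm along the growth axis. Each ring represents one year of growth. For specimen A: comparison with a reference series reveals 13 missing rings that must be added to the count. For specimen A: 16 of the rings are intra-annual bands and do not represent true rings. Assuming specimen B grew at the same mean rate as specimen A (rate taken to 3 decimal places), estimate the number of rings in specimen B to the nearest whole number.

1311 rings

Specimen A: correcting the raw count gives 930 − 16 + 13 = 927 true rings.
A: 284.0 mm over 927 years gives 284.0 / 927 ≈ 0.306 mm per year.
For B, 401.1 / 0.306 = 1310.78 years ≈ 1311 rings.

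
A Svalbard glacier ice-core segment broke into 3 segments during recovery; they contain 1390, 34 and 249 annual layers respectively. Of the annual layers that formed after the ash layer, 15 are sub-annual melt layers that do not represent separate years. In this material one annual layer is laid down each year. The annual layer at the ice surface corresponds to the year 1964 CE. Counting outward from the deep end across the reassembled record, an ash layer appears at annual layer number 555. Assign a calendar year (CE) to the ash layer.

861 CE

Total annual layers = 1390 + 34 + 249 = 1673.
Between annual layer 555 and the ice surface there are 1673 − 555 = 1118 annual layers.
1118 − 15 false = 1103 true annual layers after the ash layer.
Counting back 1103 years from 1964 CE places the ash layer in 1964 − 1103 = 861 CE.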